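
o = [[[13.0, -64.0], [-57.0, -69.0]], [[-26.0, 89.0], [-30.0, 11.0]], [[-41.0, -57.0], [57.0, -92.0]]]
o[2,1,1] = -92.0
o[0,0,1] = -64.0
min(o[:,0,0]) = -41.0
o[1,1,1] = 11.0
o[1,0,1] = 89.0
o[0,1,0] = -57.0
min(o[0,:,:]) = -69.0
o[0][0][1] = -64.0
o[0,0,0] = 13.0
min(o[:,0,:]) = -64.0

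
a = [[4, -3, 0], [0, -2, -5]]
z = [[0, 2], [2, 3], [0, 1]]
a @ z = [[-6, -1], [-4, -11]]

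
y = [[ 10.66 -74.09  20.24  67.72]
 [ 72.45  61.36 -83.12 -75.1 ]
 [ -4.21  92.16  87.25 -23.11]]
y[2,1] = 92.16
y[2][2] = 87.25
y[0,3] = 67.72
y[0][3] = 67.72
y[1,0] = 72.45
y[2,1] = 92.16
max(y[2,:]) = 92.16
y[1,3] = -75.1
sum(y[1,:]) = -24.409999999999997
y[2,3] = -23.11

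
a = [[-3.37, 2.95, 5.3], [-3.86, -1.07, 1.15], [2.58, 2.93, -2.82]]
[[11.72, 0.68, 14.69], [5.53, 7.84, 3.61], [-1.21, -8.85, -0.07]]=a@[[-1.73, -1.58, -1.19], [1.42, -1.61, 1.93], [0.32, 0.02, 0.94]]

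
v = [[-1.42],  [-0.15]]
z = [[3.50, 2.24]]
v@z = [[-4.97, -3.18], [-0.52, -0.34]]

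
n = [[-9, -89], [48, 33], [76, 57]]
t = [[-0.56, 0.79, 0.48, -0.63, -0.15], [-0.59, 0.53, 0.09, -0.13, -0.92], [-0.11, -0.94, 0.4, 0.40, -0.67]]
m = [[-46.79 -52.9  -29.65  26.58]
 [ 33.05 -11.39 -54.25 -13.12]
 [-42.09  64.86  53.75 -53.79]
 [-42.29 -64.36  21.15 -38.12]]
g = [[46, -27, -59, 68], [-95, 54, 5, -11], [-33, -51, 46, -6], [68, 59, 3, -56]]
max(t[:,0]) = -0.109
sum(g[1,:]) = -47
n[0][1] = -89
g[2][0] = -33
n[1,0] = 48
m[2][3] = -53.79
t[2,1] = -0.945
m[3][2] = 21.15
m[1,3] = -13.12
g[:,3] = [68, -11, -6, -56]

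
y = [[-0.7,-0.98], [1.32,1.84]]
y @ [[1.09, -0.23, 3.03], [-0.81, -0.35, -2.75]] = [[0.03, 0.50, 0.57], [-0.05, -0.95, -1.06]]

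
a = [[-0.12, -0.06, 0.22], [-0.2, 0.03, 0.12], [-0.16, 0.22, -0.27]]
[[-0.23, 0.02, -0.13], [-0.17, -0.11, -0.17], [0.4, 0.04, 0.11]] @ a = [[0.04, -0.01, -0.01],  [0.07, -0.03, -0.00],  [-0.07, 0.0, 0.06]]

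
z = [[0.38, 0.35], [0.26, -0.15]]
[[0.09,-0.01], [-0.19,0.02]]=z @ [[-0.35, 0.03], [0.64, -0.06]]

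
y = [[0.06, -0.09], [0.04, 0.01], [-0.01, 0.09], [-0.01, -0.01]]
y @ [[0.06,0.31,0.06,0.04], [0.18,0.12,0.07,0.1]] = [[-0.01, 0.01, -0.0, -0.01], [0.00, 0.01, 0.0, 0.00], [0.02, 0.01, 0.01, 0.01], [-0.0, -0.00, -0.0, -0.00]]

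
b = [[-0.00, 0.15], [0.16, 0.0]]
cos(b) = [[0.99, 0.0], [0.0, 0.99]]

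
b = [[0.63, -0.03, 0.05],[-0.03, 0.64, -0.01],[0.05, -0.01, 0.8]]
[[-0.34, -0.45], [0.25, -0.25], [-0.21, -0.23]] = b @ [[-0.51, -0.72], [0.36, -0.43], [-0.22, -0.25]]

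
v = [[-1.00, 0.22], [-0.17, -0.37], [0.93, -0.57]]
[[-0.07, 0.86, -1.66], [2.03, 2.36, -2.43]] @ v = [[-1.62,0.61], [-4.69,0.96]]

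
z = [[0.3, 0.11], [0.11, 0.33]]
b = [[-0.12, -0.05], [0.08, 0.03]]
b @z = [[-0.04, -0.03], [0.03, 0.02]]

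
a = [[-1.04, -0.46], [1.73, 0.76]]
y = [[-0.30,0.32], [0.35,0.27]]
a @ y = [[0.15, -0.46], [-0.25, 0.76]]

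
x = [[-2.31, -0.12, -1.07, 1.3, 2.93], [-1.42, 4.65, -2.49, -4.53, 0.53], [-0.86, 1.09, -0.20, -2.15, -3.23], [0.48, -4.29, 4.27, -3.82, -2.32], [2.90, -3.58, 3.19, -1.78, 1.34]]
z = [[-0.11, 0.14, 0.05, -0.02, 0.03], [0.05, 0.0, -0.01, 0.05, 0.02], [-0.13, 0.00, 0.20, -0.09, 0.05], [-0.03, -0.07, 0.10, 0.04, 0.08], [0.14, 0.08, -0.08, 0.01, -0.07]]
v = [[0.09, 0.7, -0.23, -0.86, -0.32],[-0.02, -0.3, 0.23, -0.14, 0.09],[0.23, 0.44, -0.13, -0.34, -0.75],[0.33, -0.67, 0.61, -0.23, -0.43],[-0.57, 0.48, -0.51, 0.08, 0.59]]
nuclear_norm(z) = 0.72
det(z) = 0.00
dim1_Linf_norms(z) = [0.14, 0.05, 0.2, 0.1, 0.14]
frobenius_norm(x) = 13.33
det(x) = -140.91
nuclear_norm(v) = 3.70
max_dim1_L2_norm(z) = 0.26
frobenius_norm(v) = 2.20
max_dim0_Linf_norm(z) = 0.2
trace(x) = -0.34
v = z @ x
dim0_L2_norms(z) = [0.23, 0.18, 0.24, 0.11, 0.12]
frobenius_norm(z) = 0.41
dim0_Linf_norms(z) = [0.14, 0.14, 0.2, 0.09, 0.08]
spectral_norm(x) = 9.94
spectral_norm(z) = 0.34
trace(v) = 0.02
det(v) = 0.00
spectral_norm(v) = 1.55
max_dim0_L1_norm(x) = 13.73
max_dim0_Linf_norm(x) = 4.65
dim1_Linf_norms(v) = [0.86, 0.3, 0.75, 0.67, 0.59]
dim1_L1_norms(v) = [2.2, 0.78, 1.89, 2.27, 2.23]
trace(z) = 0.06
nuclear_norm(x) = 24.46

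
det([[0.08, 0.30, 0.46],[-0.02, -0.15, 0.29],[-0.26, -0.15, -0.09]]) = -0.035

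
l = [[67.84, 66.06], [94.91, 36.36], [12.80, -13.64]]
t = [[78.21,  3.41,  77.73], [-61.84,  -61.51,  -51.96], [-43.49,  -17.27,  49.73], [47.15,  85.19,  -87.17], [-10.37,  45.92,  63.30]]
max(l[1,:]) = 94.91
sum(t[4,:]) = 98.85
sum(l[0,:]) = 133.9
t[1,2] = -51.96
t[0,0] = 78.21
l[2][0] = 12.8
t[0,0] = 78.21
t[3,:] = [47.15, 85.19, -87.17]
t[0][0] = 78.21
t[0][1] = 3.41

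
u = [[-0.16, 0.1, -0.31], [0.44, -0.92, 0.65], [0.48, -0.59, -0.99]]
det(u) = -0.189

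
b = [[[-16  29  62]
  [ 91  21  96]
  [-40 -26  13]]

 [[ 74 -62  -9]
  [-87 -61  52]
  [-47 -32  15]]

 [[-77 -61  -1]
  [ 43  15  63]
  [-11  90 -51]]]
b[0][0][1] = 29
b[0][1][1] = 21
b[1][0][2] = -9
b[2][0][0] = -77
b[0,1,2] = 96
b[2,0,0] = -77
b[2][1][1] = 15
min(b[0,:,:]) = -40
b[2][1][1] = 15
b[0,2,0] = -40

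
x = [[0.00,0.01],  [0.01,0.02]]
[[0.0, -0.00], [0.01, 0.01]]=x @[[-0.05, 1.48],  [0.35, -0.08]]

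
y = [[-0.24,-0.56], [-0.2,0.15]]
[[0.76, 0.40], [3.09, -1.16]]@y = [[-0.26, -0.37], [-0.51, -1.9]]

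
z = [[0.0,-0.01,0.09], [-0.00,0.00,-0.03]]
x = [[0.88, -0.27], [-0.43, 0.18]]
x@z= [[0.00, -0.01, 0.09], [0.00, 0.00, -0.04]]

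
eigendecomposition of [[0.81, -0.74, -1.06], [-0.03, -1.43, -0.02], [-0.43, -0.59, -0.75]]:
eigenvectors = [[-0.97, 0.49, -0.49], [0.01, -0.07, -0.52], [0.23, 0.87, -0.70]]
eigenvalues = [1.07, -0.95, -1.49]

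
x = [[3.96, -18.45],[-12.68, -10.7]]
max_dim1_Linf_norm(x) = 18.45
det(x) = -276.32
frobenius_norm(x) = 25.13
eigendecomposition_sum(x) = [[9.73, -7.39], [-5.08, 3.86]] + [[-5.77, -11.06], [-7.60, -14.56]]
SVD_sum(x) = [[-3.61, -16.83], [-2.75, -12.83]] + [[7.57, -1.62], [-9.93, 2.13]]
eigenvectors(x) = [[0.89, 0.60], [-0.46, 0.80]]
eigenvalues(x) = [13.59, -20.33]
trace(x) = -6.74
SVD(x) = [[0.8, 0.61], [0.61, -0.8]] @ diag([21.640824734047737, 12.768367351788863]) @ [[-0.21,-0.98], [0.98,-0.21]]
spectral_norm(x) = 21.64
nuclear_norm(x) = 34.41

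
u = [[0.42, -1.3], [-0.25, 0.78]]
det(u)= 0.003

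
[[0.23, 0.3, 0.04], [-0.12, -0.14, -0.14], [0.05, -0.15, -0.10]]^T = [[0.23,-0.12,0.05],[0.30,-0.14,-0.15],[0.04,-0.14,-0.1]]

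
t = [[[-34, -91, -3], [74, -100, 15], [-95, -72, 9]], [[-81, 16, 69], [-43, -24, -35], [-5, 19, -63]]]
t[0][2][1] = -72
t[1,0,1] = 16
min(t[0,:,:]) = -100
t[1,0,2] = 69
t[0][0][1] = -91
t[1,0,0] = -81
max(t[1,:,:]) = 69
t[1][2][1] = 19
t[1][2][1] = 19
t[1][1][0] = -43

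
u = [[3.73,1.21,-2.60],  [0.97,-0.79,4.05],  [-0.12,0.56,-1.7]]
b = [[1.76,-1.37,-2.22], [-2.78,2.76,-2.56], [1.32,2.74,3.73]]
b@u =[[5.50, 1.97, -6.35], [-7.38, -6.98, 22.76], [7.13, 1.52, 1.32]]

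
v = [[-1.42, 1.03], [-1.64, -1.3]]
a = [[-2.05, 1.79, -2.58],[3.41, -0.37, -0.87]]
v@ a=[[6.42, -2.92, 2.77], [-1.07, -2.45, 5.36]]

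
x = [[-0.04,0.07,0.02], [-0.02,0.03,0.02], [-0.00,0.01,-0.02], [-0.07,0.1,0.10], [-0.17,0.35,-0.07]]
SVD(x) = [[-0.19, 0.22, -0.09], [-0.08, 0.19, 0.40], [-0.03, -0.16, -0.89], [-0.27, 0.89, -0.20], [-0.94, -0.31, 0.06]] @ diag([0.41817409162185976, 0.12420949809728836, 0.0015587426510232558]) @ [[0.45, -0.89, 0.08], [-0.18, -0.00, 0.98], [-0.88, -0.46, -0.16]]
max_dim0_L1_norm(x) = 0.56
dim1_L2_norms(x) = [0.08, 0.04, 0.02, 0.16, 0.4]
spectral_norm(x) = 0.42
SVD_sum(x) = [[-0.04, 0.07, -0.01], [-0.02, 0.03, -0.00], [-0.0, 0.01, -0.0], [-0.05, 0.10, -0.01], [-0.18, 0.35, -0.03]] + [[-0.0, -0.0, 0.03],[-0.00, -0.00, 0.02],[0.00, 0.0, -0.02],[-0.02, -0.00, 0.11],[0.01, 0.00, -0.04]] + [[0.0,0.00,0.0], [-0.00,-0.00,-0.00], [0.0,0.00,0.00], [0.0,0.00,0.00], [-0.00,-0.00,-0.0]]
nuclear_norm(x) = 0.54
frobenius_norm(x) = 0.44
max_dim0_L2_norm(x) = 0.37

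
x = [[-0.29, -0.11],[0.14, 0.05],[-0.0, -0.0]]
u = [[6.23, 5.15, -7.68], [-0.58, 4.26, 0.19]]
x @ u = [[-1.74, -1.96, 2.21], [0.84, 0.93, -1.07], [0.00, 0.0, 0.00]]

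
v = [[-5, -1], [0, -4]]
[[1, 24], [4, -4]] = v @ [[0, -5], [-1, 1]]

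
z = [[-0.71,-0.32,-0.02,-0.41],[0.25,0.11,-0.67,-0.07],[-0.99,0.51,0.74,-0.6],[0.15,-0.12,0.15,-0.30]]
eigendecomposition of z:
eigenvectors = [[-0.00+0.10j, -0.00-0.10j, (0.76+0j), 0.76-0.00j], [(0.33-0.57j), (0.33+0.57j), (0.08-0.07j), 0.08+0.07j], [-0.73+0.00j, -0.73-0.00j, (0.38-0.06j), (0.38+0.06j)], [(-0.06+0.16j), -0.06-0.16j, -0.39-0.32j, -0.39+0.32j]]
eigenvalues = [(0.47+0.66j), (0.47-0.66j), (-0.55+0.21j), (-0.55-0.21j)]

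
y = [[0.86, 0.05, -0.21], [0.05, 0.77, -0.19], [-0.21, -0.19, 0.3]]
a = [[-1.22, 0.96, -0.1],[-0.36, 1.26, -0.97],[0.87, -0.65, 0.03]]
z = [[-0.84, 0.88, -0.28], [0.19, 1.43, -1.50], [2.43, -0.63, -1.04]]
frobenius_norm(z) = 3.64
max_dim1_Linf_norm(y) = 0.86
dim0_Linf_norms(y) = [0.86, 0.77, 0.3]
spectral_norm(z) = 2.88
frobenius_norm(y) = 1.26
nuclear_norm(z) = 5.11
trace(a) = 0.07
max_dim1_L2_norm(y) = 0.89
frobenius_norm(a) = 2.50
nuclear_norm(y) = 1.93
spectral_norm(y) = 0.99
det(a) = 0.01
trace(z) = -0.45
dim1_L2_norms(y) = [0.89, 0.79, 0.41]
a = y @ z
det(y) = 0.14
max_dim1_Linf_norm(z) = 2.43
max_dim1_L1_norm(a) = 2.59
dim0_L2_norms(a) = [1.54, 1.71, 0.98]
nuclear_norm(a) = 3.29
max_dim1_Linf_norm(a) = 1.26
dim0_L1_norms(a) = [2.45, 2.87, 1.1]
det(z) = 0.02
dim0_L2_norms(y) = [0.89, 0.79, 0.41]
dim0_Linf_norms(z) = [2.43, 1.43, 1.5]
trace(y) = 1.93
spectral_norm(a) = 2.30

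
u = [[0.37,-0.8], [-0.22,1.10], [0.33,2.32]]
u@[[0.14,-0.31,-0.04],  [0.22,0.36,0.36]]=[[-0.12, -0.40, -0.30], [0.21, 0.46, 0.40], [0.56, 0.73, 0.82]]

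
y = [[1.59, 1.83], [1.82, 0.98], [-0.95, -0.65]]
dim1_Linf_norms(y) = [1.83, 1.82, 0.95]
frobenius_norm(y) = 3.39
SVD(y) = [[-0.72, 0.69], [-0.61, -0.71], [0.34, 0.18]] @ diag([3.338048350074619, 0.5763967492657395]) @ [[-0.77, -0.64], [-0.64, 0.77]]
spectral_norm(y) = 3.34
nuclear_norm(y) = 3.91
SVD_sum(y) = [[1.84, 1.53], [1.56, 1.29], [-0.88, -0.73]] + [[-0.25,0.30], [0.26,-0.31], [-0.07,0.08]]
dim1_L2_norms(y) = [2.42, 2.07, 1.15]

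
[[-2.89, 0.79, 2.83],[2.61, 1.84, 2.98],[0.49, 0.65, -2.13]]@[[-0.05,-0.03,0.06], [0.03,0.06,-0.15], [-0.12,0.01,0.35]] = [[-0.17, 0.16, 0.70], [-0.43, 0.06, 0.92], [0.25, 0.00, -0.81]]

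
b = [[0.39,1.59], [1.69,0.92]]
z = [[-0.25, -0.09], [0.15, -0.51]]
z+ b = [[0.14, 1.5], [1.84, 0.41]]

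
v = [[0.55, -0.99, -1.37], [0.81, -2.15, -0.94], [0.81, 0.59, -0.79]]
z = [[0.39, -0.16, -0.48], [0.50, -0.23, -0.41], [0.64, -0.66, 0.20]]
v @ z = [[-1.16, 1.04, -0.13], [-1.36, 0.99, 0.3], [0.11, 0.26, -0.79]]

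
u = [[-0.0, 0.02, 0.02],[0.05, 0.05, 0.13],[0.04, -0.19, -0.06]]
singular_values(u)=[0.22, 0.12, 0.0]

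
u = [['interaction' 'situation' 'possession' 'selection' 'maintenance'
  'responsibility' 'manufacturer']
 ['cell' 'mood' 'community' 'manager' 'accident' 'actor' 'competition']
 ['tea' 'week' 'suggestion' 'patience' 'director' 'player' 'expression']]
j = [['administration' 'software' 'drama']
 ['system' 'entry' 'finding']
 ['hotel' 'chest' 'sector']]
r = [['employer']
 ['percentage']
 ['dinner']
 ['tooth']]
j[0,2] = 'drama'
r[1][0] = 'percentage'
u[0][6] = 'manufacturer'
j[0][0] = 'administration'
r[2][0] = 'dinner'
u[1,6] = 'competition'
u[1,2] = 'community'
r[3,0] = 'tooth'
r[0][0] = 'employer'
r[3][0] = 'tooth'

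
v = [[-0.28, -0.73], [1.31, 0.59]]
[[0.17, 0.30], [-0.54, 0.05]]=v @ [[-0.37,0.27], [-0.09,-0.51]]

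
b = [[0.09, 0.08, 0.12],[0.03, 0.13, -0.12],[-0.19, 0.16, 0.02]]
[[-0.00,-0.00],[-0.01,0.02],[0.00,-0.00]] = b@[[-0.03, 0.05], [-0.03, 0.06], [0.04, -0.08]]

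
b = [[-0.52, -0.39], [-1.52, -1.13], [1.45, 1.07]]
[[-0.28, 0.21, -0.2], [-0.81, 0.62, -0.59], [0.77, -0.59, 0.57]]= b @[[0.13, -0.29, 0.53], [0.54, -0.16, -0.19]]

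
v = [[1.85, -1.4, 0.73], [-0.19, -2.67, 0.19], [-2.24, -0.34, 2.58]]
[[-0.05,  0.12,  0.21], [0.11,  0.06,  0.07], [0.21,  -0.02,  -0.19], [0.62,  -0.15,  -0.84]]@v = [[-0.59, -0.32, 0.53], [0.04, -0.34, 0.27], [0.82, -0.18, -0.34], [3.06, -0.18, -1.74]]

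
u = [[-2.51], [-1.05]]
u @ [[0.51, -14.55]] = [[-1.28, 36.52], [-0.54, 15.28]]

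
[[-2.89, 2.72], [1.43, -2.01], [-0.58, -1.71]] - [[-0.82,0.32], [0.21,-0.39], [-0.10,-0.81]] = [[-2.07, 2.40], [1.22, -1.62], [-0.48, -0.9]]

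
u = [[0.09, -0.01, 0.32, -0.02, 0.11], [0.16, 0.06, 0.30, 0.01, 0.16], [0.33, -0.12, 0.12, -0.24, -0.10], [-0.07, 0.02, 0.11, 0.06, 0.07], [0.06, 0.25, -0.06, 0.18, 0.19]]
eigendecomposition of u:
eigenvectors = [[0.13+0.29j,0.13-0.29j,(0.59+0j),(-0.19+0j),(0.24+0j)], [0.35+0.32j,0.35-0.32j,0.32+0.00j,(0.73+0j),(-0.06+0j)], [(-0.22+0.31j),(-0.22-0.31j),-0.34+0.00j,0.25+0.00j,0.19+0.00j], [(0.09+0.03j),(0.09-0.03j),(0.4+0j),(-0.27+0j),0.71+0.00j], [0.72+0.00j,0.72-0.00j,-0.52+0.00j,-0.55+0.00j,-0.63+0.00j]]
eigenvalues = [(0.37+0.12j), (0.37-0.12j), (-0.21+0j), (-0+0j), 0j]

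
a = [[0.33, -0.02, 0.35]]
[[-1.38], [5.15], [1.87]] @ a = [[-0.46, 0.03, -0.48], [1.7, -0.1, 1.80], [0.62, -0.04, 0.65]]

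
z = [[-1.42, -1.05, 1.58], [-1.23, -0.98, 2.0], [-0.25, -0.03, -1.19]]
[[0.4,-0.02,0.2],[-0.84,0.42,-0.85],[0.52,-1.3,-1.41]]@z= [[-0.59, -0.41, 0.35], [0.89, 0.50, 0.52], [1.21, 0.77, -0.1]]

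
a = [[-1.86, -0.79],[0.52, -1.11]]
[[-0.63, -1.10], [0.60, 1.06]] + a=[[-2.49, -1.89], [1.12, -0.05]]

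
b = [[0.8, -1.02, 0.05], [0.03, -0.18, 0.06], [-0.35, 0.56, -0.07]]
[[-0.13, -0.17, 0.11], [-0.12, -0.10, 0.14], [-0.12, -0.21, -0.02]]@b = [[-0.15, 0.22, -0.02],[-0.15, 0.22, -0.02],[-0.1, 0.15, -0.02]]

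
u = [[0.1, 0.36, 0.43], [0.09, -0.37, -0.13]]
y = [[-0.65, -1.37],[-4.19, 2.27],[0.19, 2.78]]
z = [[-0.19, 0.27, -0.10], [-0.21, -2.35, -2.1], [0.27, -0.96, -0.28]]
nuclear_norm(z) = 3.90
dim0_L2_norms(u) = [0.13, 0.52, 0.45]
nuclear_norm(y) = 7.82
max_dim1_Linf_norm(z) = 2.35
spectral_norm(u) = 0.66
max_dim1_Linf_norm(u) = 0.43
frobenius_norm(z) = 3.34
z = y @ u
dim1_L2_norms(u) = [0.57, 0.4]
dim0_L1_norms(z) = [0.67, 3.58, 2.48]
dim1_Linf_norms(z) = [0.27, 2.35, 0.96]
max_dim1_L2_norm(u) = 0.57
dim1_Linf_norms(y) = [1.37, 4.19, 2.78]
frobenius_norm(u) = 0.70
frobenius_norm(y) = 5.72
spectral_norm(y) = 4.96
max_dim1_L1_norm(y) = 6.46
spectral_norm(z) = 3.29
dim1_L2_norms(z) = [0.34, 3.16, 1.04]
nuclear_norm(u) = 0.88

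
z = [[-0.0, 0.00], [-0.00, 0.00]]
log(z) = [[-46.05, 0.0], [0.00, -46.05]]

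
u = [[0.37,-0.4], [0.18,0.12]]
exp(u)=[[1.40, -0.51], [0.23, 1.08]]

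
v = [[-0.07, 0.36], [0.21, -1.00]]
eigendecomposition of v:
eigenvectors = [[0.98, -0.34], [0.2, 0.94]]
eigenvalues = [0.01, -1.08]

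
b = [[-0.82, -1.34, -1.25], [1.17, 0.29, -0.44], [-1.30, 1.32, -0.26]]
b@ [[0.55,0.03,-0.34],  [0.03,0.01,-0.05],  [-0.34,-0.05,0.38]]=[[-0.07, 0.02, -0.13], [0.80, 0.06, -0.58], [-0.59, -0.01, 0.28]]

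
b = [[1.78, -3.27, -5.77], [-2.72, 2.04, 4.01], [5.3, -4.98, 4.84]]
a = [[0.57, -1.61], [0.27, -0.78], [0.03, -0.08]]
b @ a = [[-0.04, 0.15], [-0.88, 2.47], [1.82, -5.04]]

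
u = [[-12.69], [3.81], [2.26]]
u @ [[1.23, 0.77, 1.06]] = [[-15.61, -9.77, -13.45],[4.69, 2.93, 4.04],[2.78, 1.74, 2.40]]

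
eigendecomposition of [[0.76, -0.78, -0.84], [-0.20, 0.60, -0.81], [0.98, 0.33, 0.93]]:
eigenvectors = [[0.24-0.53j, 0.24+0.53j, -0.41+0.00j],  [(0.07-0.47j), 0.07+0.47j, 0.77+0.00j],  [-0.66+0.00j, -0.66-0.00j, (-0.49+0j)]]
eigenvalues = [(0.53+1.03j), (0.53-1.03j), (1.22+0j)]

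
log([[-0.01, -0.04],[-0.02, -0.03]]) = [[-4.07+1.05j, 1.07+2.09j], [0.54+1.05j, (-3.53+2.09j)]]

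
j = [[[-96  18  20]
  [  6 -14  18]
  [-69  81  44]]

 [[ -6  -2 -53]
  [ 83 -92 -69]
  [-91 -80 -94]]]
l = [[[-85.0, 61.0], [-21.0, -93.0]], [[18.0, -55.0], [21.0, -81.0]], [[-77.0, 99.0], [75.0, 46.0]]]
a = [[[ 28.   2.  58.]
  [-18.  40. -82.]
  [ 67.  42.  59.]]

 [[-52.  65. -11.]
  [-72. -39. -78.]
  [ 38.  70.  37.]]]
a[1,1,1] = -39.0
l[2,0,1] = 99.0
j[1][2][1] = -80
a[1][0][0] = -52.0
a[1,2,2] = 37.0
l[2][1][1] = 46.0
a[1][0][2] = -11.0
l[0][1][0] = -21.0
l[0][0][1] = 61.0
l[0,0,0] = -85.0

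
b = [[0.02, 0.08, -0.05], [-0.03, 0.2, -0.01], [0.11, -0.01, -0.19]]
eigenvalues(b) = [-0.16, 0.01, 0.19]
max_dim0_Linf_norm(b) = 0.2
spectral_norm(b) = 0.23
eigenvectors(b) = [[-0.24, 0.87, 0.41], [-0.05, 0.16, 0.91], [-0.97, 0.47, 0.10]]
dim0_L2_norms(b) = [0.12, 0.22, 0.2]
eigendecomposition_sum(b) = [[0.03, -0.01, -0.05], [0.01, -0.00, -0.01], [0.11, -0.03, -0.19]] + [[0.01, -0.00, -0.00], [0.0, -0.0, -0.00], [0.01, -0.0, -0.0]] + [[-0.02, 0.09, -0.00], [-0.04, 0.2, -0.00], [-0.0, 0.02, -0.0]]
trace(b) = 0.03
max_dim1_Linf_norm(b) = 0.2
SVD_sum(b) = [[0.03, 0.01, -0.06], [0.02, 0.01, -0.03], [0.10, 0.04, -0.18]] + [[-0.02, 0.06, 0.01],[-0.05, 0.19, 0.02],[0.01, -0.05, -0.01]] + [[0.0, 0.00, 0.00], [-0.0, -0.0, -0.0], [-0.00, -0.0, -0.0]]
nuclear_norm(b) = 0.45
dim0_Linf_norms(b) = [0.11, 0.2, 0.19]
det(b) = -0.00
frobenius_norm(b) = 0.31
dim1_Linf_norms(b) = [0.08, 0.2, 0.19]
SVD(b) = [[-0.31,-0.31,-0.90],  [-0.16,-0.92,0.37],  [-0.94,0.26,0.23]] @ diag([0.22640178172594827, 0.217536428679741, 0.004487251784779722]) @ [[-0.46, -0.21, 0.86], [0.23, -0.97, -0.11], [-0.86, -0.15, -0.49]]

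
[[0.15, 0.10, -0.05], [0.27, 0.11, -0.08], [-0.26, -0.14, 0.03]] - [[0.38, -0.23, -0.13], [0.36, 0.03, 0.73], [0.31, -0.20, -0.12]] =[[-0.23, 0.33, 0.08], [-0.09, 0.08, -0.81], [-0.57, 0.06, 0.15]]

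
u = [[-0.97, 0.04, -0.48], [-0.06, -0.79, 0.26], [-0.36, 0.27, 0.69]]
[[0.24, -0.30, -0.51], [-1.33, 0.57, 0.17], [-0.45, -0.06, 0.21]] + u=[[-0.73, -0.26, -0.99],[-1.39, -0.22, 0.43],[-0.81, 0.21, 0.9]]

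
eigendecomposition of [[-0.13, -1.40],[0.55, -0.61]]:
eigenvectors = [[(-0.85+0j), (-0.85-0j)], [(-0.15+0.51j), -0.15-0.51j]]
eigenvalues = [(-0.37+0.84j), (-0.37-0.84j)]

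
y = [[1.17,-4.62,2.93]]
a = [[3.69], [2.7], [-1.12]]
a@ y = [[4.32,-17.05,10.81], [3.16,-12.47,7.91], [-1.31,5.17,-3.28]]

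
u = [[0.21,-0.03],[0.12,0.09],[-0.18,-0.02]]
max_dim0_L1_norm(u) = 0.51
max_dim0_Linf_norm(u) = 0.21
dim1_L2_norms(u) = [0.21, 0.15, 0.18]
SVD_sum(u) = [[0.21, 0.02], [0.13, 0.01], [-0.18, -0.02]] + [[0.00, -0.05], [-0.01, 0.08], [0.0, -0.0]]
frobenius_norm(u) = 0.32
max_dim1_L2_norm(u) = 0.21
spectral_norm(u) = 0.30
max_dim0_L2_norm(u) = 0.3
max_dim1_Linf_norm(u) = 0.21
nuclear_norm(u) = 0.40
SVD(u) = [[-0.68,0.54], [-0.42,-0.84], [0.60,0.02]] @ diag([0.3028155084504612, 0.09275110695775372]) @ [[-1.00,-0.1],[0.10,-1.00]]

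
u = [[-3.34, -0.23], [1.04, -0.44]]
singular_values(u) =[3.5, 0.49]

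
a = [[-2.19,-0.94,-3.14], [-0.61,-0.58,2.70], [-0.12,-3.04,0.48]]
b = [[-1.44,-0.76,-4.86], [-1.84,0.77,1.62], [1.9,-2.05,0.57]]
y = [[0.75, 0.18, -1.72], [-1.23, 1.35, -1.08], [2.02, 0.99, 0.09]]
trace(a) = -2.29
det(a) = -22.94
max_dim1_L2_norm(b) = 5.13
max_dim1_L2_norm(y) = 2.25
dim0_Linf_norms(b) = [1.9, 2.05, 4.86]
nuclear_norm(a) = 9.31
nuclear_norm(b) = 9.81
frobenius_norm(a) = 5.75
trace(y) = 2.19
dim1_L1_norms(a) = [6.27, 3.89, 3.64]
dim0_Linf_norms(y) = [2.02, 1.35, 1.72]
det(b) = -19.77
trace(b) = -0.10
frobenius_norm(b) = 6.40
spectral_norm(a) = 4.40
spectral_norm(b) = 5.31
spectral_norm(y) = 2.49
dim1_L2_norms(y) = [1.89, 2.12, 2.25]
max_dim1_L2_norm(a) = 3.94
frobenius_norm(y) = 3.62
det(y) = 7.31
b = y + a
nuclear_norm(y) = 6.07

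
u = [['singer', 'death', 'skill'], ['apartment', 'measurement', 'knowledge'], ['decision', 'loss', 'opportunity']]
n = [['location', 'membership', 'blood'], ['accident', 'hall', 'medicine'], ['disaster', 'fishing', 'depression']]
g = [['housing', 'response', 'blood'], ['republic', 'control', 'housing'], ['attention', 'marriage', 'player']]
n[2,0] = 'disaster'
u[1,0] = 'apartment'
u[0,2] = 'skill'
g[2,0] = 'attention'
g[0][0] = 'housing'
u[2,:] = ['decision', 'loss', 'opportunity']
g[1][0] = 'republic'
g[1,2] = 'housing'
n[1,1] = 'hall'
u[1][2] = 'knowledge'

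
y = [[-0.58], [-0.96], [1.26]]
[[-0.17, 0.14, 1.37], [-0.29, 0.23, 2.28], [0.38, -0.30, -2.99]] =y@[[0.30, -0.24, -2.37]]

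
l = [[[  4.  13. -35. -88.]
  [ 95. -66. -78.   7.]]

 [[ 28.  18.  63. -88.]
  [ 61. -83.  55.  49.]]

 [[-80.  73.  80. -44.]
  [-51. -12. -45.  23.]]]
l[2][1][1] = -12.0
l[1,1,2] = 55.0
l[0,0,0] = 4.0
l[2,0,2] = 80.0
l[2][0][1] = 73.0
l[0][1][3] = 7.0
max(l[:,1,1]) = -12.0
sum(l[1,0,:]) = 21.0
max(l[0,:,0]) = 95.0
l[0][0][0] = 4.0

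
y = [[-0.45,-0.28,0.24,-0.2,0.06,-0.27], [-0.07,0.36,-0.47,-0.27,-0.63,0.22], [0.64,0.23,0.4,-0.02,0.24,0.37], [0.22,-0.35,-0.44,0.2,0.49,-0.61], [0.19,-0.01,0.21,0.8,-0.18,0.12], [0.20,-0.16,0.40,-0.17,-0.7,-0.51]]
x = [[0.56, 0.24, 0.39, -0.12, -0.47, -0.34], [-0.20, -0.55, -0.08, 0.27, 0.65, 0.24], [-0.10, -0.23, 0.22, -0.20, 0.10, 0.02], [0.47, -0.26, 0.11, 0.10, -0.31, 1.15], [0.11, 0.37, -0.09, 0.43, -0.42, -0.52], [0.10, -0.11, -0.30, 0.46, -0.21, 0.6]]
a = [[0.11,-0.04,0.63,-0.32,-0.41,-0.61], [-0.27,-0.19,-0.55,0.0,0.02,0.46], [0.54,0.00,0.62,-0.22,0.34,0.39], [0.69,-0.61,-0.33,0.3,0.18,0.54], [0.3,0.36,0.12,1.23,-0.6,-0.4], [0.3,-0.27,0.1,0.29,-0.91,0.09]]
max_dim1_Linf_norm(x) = 1.15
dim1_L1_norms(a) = [2.12, 1.49, 2.11, 2.65, 3.01, 1.96]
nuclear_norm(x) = 4.41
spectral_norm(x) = 1.60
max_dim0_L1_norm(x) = 2.87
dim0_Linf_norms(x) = [0.56, 0.55, 0.39, 0.46, 0.65, 1.15]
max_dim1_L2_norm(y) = 1.01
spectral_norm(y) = 1.21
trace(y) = -0.18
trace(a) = 0.33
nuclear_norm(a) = 5.69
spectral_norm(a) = 1.72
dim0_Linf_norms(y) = [0.64, 0.36, 0.47, 0.8, 0.7, 0.61]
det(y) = 0.00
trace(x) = 0.51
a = y + x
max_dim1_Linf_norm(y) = 0.8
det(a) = 0.05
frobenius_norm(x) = 2.28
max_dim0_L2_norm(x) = 1.46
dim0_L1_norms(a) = [2.21, 1.47, 2.35, 2.36, 2.46, 2.49]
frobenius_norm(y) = 2.22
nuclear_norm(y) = 4.87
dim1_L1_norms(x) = [2.12, 1.99, 0.87, 2.4, 1.94, 1.78]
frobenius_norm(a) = 2.72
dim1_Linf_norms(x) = [0.56, 0.65, 0.23, 1.15, 0.52, 0.6]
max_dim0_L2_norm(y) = 1.1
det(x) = 0.01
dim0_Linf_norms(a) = [0.69, 0.61, 0.63, 1.23, 0.91, 0.61]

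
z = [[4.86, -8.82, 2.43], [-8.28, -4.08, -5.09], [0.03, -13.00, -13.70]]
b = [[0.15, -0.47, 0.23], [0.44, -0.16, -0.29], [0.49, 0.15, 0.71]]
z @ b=[[-1.96, -0.51, 5.40], [-5.53, 3.78, -4.34], [-12.43, 0.01, -5.95]]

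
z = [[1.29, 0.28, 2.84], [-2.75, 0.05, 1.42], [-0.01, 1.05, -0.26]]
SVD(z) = [[-0.78, 0.62, 0.05],[-0.62, -0.78, 0.03],[0.06, -0.01, 1.00]] @ diag([3.199790849448308, 3.030374518433818, 1.0667093314553313]) @ [[0.22, -0.06, -0.97], [0.98, 0.04, 0.22], [-0.03, 1.0, -0.07]]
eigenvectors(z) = [[0.27+0.55j, 0.27-0.55j, -0.35+0.00j],[-0.72+0.00j, -0.72-0.00j, -0.80+0.00j],[-0.23+0.21j, (-0.23-0.21j), 0.48+0.00j]]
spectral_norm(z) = 3.20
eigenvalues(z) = [(1.54+1.68j), (1.54-1.68j), (-2+0j)]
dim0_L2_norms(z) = [3.04, 1.09, 3.19]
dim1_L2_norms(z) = [3.13, 3.1, 1.08]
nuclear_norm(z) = 7.30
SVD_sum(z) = [[-0.54,0.15,2.44], [-0.43,0.12,1.93], [0.04,-0.01,-0.18]] + [[1.84, 0.08, 0.41], [-2.32, -0.1, -0.51], [-0.02, -0.0, -0.0]] + [[-0.0, 0.05, -0.00], [-0.0, 0.03, -0.00], [-0.03, 1.06, -0.07]]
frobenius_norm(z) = 4.53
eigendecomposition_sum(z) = [[(0.78+0.62j), 0.30-0.53j, 1.07-0.43j],[-1.06+0.50j, 0.40+0.60j, -0.10+1.35j],[-0.19+0.47j, (0.3+0.07j), 0.36+0.46j]] + [[(0.78-0.62j), 0.30+0.53j, 1.07+0.43j], [-1.06-0.50j, (0.4-0.6j), -0.10-1.35j], [-0.19-0.47j, (0.3-0.07j), (0.36-0.46j)]] + [[-0.27-0.00j, -0.33-0.00j, (0.71+0j)], [(-0.62-0j), (-0.75-0j), 1.63+0.00j], [0.37+0.00j, (0.45+0j), (-0.98-0j)]]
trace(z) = 1.08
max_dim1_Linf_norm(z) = 2.84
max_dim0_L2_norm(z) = 3.19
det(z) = -10.34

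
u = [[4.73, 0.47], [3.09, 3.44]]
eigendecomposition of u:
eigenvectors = [[0.55, -0.23],  [0.84, 0.97]]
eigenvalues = [5.45, 2.72]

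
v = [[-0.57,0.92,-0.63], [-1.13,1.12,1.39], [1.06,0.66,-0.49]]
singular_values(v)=[2.24, 1.4, 0.92]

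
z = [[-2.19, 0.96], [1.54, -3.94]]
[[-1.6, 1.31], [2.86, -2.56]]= z @ [[0.50,-0.38], [-0.53,0.50]]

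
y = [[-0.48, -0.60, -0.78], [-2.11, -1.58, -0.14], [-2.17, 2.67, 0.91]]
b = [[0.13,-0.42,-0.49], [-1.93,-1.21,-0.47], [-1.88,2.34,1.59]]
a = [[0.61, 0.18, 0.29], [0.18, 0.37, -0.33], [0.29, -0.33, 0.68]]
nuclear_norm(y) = 6.97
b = y + a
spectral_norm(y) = 3.58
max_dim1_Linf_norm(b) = 2.34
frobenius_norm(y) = 4.56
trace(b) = 0.51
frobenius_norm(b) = 4.17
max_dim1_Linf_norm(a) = 0.68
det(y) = 6.24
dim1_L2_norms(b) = [0.66, 2.33, 3.4]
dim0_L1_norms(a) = [1.08, 0.88, 1.3]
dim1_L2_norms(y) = [1.09, 2.64, 3.56]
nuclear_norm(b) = 5.98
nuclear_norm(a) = 1.66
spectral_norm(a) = 0.98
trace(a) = 1.66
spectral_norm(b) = 3.45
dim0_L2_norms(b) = [2.7, 2.67, 1.73]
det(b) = 1.56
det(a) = -0.00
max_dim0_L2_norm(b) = 2.7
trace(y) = -1.15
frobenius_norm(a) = 1.19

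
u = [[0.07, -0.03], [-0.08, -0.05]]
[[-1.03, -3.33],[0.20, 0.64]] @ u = [[0.19, 0.20], [-0.04, -0.04]]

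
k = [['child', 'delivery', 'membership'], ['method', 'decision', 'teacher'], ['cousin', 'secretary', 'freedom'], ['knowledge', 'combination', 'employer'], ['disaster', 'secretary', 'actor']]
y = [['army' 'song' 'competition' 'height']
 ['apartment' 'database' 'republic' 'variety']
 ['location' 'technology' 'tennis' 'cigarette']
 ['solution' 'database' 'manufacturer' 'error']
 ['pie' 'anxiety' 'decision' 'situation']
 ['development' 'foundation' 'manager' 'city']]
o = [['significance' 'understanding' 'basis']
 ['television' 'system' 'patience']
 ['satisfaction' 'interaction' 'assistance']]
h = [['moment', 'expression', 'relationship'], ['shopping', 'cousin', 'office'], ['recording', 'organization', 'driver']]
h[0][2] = 'relationship'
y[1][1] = 'database'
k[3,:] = ['knowledge', 'combination', 'employer']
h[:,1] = ['expression', 'cousin', 'organization']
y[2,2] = 'tennis'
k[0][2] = 'membership'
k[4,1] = 'secretary'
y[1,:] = ['apartment', 'database', 'republic', 'variety']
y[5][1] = 'foundation'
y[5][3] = 'city'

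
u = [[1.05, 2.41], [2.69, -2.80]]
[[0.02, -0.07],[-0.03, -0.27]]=u @ [[0.0, -0.09], [0.01, 0.01]]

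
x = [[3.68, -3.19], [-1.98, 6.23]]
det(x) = 16.610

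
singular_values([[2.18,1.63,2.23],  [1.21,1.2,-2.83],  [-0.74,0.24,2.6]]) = [4.45, 3.23, 0.64]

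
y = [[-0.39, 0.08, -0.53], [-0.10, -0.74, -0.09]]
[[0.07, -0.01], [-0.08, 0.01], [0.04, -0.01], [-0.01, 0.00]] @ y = [[-0.03, 0.01, -0.04], [0.03, -0.01, 0.04], [-0.01, 0.01, -0.02], [0.0, -0.00, 0.01]]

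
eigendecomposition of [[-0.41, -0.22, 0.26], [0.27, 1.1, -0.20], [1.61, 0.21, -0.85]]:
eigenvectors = [[-0.26, 0.48, 0.15], [0.11, 0.04, -0.99], [0.96, 0.88, 0.02]]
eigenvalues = [-1.27, 0.04, 1.06]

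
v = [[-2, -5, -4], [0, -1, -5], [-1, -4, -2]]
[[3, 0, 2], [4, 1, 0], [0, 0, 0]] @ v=[[-8, -23, -16], [-8, -21, -21], [0, 0, 0]]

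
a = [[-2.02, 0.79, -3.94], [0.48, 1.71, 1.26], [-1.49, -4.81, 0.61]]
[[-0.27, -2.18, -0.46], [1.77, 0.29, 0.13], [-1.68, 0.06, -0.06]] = a @ [[-1.05, 0.57, 0.07], [0.77, -0.16, -0.00], [0.76, 0.23, 0.08]]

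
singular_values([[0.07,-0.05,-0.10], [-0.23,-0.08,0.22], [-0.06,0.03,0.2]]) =[0.39, 0.12, 0.04]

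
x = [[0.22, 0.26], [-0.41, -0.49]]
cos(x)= [[1.03,0.03], [-0.06,0.93]]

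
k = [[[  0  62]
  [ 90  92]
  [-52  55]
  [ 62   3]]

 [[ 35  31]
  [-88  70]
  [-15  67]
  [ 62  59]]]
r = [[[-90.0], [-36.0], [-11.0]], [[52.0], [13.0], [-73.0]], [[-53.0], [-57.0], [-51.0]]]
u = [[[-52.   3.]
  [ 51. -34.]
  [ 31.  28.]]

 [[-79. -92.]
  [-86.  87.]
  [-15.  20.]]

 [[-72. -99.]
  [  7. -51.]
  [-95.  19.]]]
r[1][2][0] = -73.0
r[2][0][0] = -53.0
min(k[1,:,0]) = -88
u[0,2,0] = 31.0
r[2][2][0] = -51.0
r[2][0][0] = -53.0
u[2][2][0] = -95.0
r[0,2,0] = -11.0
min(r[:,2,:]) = -73.0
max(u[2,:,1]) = 19.0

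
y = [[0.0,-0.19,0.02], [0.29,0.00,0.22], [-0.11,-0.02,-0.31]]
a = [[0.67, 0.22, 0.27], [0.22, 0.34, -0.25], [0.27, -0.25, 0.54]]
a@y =[[0.03,-0.13,-0.02],[0.13,-0.04,0.16],[-0.13,-0.06,-0.22]]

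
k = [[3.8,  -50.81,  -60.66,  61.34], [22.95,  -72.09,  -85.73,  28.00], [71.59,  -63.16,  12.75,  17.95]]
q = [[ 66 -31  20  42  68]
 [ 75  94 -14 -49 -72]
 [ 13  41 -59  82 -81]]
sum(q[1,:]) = 34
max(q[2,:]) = 82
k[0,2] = -60.66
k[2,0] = 71.59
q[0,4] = 68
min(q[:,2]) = -59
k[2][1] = -63.16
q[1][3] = -49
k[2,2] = 12.75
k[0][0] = 3.8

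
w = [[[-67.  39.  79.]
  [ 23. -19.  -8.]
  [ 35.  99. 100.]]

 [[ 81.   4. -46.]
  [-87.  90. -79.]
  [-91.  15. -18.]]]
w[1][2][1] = 15.0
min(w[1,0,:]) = -46.0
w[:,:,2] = [[79.0, -8.0, 100.0], [-46.0, -79.0, -18.0]]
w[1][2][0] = -91.0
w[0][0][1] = 39.0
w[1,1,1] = 90.0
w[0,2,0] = 35.0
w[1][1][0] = -87.0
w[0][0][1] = 39.0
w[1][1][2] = -79.0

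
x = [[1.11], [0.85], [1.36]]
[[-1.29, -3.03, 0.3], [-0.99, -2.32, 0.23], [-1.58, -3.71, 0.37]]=x @ [[-1.16, -2.73, 0.27]]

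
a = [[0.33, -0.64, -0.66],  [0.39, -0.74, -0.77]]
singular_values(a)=[1.5, 0.01]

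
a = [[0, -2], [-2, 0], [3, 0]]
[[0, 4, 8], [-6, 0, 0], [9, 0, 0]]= a @ [[3, 0, 0], [0, -2, -4]]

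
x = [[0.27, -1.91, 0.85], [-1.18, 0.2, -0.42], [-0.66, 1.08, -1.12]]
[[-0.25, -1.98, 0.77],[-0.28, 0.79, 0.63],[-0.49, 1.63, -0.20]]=x@ [[-0.02, -0.35, -0.66], [0.58, 0.75, -0.43], [1.01, -0.53, 0.15]]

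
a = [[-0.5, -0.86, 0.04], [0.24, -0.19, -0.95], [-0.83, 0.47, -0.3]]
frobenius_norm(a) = 1.73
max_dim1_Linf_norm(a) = 0.95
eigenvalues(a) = [(-1+0j), 1j, -1j]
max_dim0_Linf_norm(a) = 0.95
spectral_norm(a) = 1.00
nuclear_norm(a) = 2.99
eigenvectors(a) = [[(0.71+0j), (-0.24+0.43j), -0.24-0.43j],[(0.44+0j), (0.64+0j), 0.64-0.00j],[0.55+0.00j, -0.19-0.56j, (-0.19+0.56j)]]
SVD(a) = [[0.34, 0.45, 0.83], [0.61, 0.57, -0.56], [-0.72, 0.69, -0.08]] @ diag([1.0016718867737022, 0.9980847475717857, 0.9938210442085519]) @ [[0.57,-0.74,-0.35], [-0.66,-0.17,-0.73], [-0.48,-0.65,0.59]]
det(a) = -0.99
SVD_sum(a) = [[0.19, -0.25, -0.12], [0.35, -0.45, -0.21], [-0.41, 0.53, 0.25]] + [[-0.3, -0.07, -0.32],[-0.37, -0.09, -0.41],[-0.46, -0.11, -0.5]] + [[-0.4, -0.53, 0.48], [0.27, 0.36, -0.33], [0.04, 0.05, -0.05]]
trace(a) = -0.99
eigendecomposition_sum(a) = [[-0.50-0.00j, -0.31+0.00j, -0.39+0.00j], [-0.31-0.00j, (-0.19+0j), (-0.24+0j)], [(-0.39-0j), (-0.24+0j), -0.30+0.00j]] + [[0.00+0.25j,(-0.28-0.15j),(0.22-0.2j)], [(0.27-0.16j),(-0+0.4j),(-0.35-0.12j)], [(-0.22-0.19j),(0.35-0.12j),0.35j]] + [[-0.25j, -0.28+0.15j, 0.22+0.20j], [0.27+0.16j, (-0-0.4j), (-0.35+0.12j)], [(-0.22+0.19j), 0.35+0.12j, 0.00-0.35j]]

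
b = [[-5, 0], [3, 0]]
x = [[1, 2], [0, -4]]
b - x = [[-6, -2], [3, 4]]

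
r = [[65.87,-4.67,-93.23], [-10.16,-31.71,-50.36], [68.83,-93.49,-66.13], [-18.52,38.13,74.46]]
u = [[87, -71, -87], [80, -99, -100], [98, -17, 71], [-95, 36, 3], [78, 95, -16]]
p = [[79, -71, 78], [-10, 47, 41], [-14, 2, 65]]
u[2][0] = 98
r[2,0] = 68.83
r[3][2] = 74.46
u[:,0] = [87, 80, 98, -95, 78]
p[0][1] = -71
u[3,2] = 3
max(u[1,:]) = 80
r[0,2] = -93.23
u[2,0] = 98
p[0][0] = 79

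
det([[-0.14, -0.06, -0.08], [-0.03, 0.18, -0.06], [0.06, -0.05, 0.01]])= 0.001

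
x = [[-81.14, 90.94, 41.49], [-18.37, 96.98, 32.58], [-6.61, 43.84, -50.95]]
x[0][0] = -81.14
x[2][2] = -50.95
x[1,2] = 32.58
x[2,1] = 43.84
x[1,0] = -18.37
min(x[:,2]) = -50.95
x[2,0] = -6.61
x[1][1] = 96.98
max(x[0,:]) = 90.94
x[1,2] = 32.58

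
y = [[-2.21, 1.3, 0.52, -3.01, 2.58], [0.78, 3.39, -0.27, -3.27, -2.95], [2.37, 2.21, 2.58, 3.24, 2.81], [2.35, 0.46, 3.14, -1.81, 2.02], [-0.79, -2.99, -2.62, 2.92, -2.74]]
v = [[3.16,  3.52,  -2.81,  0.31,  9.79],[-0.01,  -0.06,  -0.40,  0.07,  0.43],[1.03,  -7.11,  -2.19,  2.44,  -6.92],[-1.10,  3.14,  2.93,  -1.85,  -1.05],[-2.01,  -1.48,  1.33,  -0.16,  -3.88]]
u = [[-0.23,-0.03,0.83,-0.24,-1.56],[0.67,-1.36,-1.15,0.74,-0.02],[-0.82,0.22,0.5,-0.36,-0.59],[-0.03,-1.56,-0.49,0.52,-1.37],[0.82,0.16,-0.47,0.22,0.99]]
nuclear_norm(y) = 22.60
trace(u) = 0.42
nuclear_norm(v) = 24.18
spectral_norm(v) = 14.85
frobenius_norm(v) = 16.85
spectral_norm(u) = 2.79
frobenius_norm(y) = 12.05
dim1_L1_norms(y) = [9.62, 10.66, 13.21, 9.78, 12.06]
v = y @ u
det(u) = -0.00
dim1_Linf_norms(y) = [3.01, 3.39, 3.24, 3.14, 2.99]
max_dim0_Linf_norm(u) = 1.56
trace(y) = -0.79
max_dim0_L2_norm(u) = 2.37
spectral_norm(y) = 8.36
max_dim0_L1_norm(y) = 14.25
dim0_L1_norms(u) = [2.57, 3.33, 3.44, 2.08, 4.53]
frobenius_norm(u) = 3.95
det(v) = -0.09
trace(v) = -4.82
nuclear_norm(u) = 6.25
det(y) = -48.14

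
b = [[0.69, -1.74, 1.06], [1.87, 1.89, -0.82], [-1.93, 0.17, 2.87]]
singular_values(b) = [4.07, 2.33, 1.54]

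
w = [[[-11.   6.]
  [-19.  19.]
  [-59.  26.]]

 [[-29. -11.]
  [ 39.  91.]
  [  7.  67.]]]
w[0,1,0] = -19.0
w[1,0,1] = -11.0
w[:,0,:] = [[-11.0, 6.0], [-29.0, -11.0]]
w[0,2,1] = 26.0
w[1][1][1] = 91.0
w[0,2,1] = 26.0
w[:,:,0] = [[-11.0, -19.0, -59.0], [-29.0, 39.0, 7.0]]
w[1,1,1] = 91.0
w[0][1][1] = 19.0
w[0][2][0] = -59.0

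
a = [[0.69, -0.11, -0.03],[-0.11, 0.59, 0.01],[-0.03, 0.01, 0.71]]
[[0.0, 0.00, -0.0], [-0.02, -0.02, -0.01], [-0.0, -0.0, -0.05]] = a @ [[0.0, 0.0, -0.01], [-0.03, -0.03, -0.01], [0.0, 0.0, -0.07]]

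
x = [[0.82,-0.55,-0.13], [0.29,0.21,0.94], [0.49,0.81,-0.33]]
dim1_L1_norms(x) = [1.5, 1.44, 1.63]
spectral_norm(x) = 1.01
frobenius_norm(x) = 1.73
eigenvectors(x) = [[0.70+0.00j, (0.7-0j), (-0.12+0j)],[(-0.06-0.57j), (-0.06+0.57j), -0.59+0.00j],[0.07-0.42j, 0.07+0.42j, 0.80+0.00j]]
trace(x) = 0.70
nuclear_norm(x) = 3.00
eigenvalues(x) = [(0.85+0.53j), (0.85-0.53j), (-1+0j)]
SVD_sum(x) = [[-0.0,  -0.0,  -0.0], [0.39,  0.41,  0.79], [0.11,  0.11,  0.22]] + [[-0.02, -0.05, 0.03], [-0.09, -0.20, 0.15], [0.33, 0.73, -0.54]] + [[0.84, -0.5, -0.16], [-0.01, 0.01, 0.0], [0.05, -0.03, -0.01]]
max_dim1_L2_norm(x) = 1.01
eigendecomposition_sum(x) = [[0.42+0.26j, -0.24+0.32j, (-0.11+0.28j)], [0.18-0.36j, 0.28+0.17j, (0.23+0.07j)], [0.20-0.23j, (0.17+0.17j), (0.15+0.09j)]] + [[0.42-0.26j, (-0.24-0.32j), (-0.11-0.28j)], [0.18+0.36j, (0.28-0.17j), (0.23-0.07j)], [(0.2+0.23j), 0.17-0.17j, 0.15-0.09j]] + [[(-0.01+0j), -0.07-0.00j, (0.1-0j)], [-0.07+0.00j, (-0.35-0j), (0.47-0j)], [0.10-0.00j, (0.47+0j), (-0.64+0j)]]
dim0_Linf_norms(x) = [0.82, 0.81, 0.94]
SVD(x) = [[0.01,-0.06,-1.00], [-0.96,-0.27,0.01], [-0.27,0.96,-0.06]] @ diag([1.0061571760688033, 1.0022964246463166, 0.9958662632032788]) @ [[-0.4, -0.42, -0.81], [0.34, 0.76, -0.56], [-0.85, 0.50, 0.16]]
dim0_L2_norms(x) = [1.0, 1.0, 1.0]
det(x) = -1.00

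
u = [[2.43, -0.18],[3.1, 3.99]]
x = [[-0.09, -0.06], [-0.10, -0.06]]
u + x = [[2.34, -0.24], [3.00, 3.93]]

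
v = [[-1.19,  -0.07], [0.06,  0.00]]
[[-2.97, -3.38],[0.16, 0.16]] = v@[[2.63, 2.63], [-2.28, 3.59]]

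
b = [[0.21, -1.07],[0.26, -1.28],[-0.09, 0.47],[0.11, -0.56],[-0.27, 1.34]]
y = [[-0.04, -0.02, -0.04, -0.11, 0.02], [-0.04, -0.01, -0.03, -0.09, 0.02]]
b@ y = [[0.03, 0.01, 0.02, 0.07, -0.02], [0.04, 0.01, 0.03, 0.09, -0.02], [-0.02, -0.0, -0.01, -0.03, 0.01], [0.02, 0.00, 0.01, 0.04, -0.01], [-0.04, -0.01, -0.03, -0.09, 0.02]]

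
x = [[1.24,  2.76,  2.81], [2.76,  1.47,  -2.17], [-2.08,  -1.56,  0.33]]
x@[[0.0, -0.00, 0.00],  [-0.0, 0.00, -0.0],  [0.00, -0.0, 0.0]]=[[0.00,0.00,0.00], [0.0,0.0,0.00], [0.0,0.0,0.0]]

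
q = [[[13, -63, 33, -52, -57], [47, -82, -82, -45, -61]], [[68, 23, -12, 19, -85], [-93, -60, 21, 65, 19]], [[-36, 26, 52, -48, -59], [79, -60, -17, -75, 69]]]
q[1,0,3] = 19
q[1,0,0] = 68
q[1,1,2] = 21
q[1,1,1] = -60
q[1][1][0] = -93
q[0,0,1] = -63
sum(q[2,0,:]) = -65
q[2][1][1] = -60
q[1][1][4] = 19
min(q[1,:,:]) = -93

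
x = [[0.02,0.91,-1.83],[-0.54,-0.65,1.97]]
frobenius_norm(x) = 2.96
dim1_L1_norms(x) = [2.76, 3.16]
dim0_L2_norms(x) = [0.54, 1.12, 2.69]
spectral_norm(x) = 2.93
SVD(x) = [[-0.69, 0.72], [0.72, 0.69]] @ diag([2.9323672786414865, 0.4166799049062989]) @ [[-0.14, -0.37, 0.92],[-0.86, 0.51, 0.08]]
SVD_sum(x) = [[0.28, 0.76, -1.85], [-0.29, -0.80, 1.95]] + [[-0.26,0.15,0.02], [-0.25,0.15,0.02]]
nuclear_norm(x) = 3.35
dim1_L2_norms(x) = [2.04, 2.14]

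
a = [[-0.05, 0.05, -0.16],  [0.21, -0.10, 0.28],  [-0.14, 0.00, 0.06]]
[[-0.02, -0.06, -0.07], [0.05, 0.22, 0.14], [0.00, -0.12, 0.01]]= a@[[0.01,0.88,0.13], [-0.32,-0.07,0.08], [0.05,0.09,0.44]]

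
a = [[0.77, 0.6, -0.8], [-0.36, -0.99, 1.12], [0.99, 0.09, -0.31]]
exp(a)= [[1.57, 0.5, -0.65], [0.14, 0.40, 0.60], [1.13, 0.29, 0.45]]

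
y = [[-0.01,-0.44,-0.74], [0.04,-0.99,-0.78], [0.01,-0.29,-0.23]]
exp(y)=[[0.98, -0.21, -0.56],  [0.02, 0.42, -0.46],  [0.01, -0.17, 0.86]]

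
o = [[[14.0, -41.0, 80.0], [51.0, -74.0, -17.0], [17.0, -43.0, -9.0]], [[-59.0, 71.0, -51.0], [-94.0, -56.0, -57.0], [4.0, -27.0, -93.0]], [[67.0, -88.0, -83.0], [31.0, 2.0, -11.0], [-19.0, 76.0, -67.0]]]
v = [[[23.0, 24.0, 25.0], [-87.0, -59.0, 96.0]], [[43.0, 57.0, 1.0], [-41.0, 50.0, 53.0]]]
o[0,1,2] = -17.0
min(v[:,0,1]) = 24.0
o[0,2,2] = -9.0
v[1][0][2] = 1.0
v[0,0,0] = 23.0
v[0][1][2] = 96.0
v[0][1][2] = 96.0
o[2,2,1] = 76.0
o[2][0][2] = -83.0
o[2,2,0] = -19.0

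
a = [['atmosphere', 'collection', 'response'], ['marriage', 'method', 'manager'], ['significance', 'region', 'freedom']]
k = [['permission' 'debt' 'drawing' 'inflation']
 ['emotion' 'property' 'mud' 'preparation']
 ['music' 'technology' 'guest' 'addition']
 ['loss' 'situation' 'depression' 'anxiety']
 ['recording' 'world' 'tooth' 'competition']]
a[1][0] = 'marriage'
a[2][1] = 'region'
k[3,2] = 'depression'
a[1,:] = ['marriage', 'method', 'manager']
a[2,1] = 'region'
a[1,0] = 'marriage'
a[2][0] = 'significance'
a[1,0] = 'marriage'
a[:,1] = ['collection', 'method', 'region']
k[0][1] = 'debt'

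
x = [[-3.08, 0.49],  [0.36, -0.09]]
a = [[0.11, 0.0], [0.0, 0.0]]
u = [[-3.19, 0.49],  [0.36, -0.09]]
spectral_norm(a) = 0.11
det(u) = 0.11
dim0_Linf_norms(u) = [3.19, 0.49]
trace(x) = -3.17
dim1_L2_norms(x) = [3.12, 0.37]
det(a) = 0.00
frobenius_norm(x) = 3.14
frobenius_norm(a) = 0.11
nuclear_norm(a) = 0.11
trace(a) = 0.11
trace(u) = -3.28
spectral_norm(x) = 3.14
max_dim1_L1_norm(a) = 0.11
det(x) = 0.10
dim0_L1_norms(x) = [3.44, 0.58]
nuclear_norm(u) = 3.28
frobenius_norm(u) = 3.25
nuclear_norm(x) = 3.17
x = a + u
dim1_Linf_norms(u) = [3.19, 0.36]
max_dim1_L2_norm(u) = 3.23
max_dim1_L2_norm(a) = 0.11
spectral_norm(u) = 3.25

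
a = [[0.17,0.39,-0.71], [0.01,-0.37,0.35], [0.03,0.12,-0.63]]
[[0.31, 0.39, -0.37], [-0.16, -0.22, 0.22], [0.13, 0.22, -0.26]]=a @ [[0.54, 0.35, -0.11],  [0.35, 0.35, -0.27],  [-0.11, -0.27, 0.35]]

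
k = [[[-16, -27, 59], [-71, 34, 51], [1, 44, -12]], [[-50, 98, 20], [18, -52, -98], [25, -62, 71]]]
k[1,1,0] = 18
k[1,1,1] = -52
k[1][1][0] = 18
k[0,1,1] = 34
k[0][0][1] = -27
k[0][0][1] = -27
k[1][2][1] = -62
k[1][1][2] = -98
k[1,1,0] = 18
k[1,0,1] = 98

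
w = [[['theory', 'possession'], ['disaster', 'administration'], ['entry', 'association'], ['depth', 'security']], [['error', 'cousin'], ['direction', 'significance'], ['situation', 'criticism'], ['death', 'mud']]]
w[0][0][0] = 'theory'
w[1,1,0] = 'direction'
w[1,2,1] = 'criticism'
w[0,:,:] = [['theory', 'possession'], ['disaster', 'administration'], ['entry', 'association'], ['depth', 'security']]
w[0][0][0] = 'theory'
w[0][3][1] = 'security'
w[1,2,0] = 'situation'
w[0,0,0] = 'theory'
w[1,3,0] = 'death'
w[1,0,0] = 'error'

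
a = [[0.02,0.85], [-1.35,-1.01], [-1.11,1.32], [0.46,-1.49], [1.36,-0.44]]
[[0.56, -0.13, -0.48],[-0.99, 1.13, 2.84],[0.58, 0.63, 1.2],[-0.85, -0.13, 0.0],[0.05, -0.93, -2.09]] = a @ [[0.25, -0.73, -1.71],[0.65, -0.14, -0.53]]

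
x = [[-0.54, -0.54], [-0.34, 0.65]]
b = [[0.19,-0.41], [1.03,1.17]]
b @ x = [[0.04,-0.37], [-0.95,0.20]]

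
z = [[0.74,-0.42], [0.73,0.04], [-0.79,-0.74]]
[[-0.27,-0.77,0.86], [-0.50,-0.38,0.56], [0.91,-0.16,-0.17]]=z @ [[-0.66, -0.57, 0.8], [-0.52, 0.82, -0.63]]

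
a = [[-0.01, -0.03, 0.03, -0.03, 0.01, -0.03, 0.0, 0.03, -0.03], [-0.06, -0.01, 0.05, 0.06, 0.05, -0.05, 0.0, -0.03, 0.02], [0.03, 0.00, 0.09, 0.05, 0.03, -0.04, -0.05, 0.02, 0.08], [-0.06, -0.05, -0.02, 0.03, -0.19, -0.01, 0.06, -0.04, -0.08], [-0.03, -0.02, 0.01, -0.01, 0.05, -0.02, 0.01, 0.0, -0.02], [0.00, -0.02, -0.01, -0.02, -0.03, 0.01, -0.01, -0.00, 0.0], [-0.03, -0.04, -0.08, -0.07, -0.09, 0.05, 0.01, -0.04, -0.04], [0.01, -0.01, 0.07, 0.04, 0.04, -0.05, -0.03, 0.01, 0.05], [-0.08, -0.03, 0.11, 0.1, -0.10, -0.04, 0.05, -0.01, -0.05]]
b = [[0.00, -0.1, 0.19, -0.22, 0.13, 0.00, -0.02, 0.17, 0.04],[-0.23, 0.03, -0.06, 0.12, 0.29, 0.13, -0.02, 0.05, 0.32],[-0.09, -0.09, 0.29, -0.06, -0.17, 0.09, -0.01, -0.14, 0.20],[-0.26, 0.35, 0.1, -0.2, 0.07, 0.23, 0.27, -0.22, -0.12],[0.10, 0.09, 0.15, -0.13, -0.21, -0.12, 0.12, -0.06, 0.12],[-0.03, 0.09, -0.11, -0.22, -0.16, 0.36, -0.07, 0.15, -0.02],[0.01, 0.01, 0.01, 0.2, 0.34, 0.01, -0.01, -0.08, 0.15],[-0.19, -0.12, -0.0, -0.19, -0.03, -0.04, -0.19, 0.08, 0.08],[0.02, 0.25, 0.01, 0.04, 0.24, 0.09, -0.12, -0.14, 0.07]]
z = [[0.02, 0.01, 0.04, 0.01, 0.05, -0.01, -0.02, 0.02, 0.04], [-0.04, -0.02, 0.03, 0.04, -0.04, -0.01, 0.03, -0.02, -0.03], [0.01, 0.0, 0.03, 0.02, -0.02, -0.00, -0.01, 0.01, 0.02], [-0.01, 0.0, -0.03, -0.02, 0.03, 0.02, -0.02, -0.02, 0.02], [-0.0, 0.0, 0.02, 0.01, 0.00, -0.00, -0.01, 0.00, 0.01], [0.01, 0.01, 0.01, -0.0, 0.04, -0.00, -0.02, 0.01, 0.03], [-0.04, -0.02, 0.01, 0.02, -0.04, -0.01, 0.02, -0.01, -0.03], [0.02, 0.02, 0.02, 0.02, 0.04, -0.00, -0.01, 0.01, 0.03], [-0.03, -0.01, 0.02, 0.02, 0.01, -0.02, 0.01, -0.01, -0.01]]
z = b @ a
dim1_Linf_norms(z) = [0.05, 0.04, 0.03, 0.03, 0.02, 0.04, 0.04, 0.04, 0.03]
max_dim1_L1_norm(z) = 0.26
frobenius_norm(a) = 0.44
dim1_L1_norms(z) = [0.22, 0.26, 0.12, 0.17, 0.05, 0.13, 0.2, 0.17, 0.14]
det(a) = -0.00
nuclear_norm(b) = 3.66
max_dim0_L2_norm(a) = 0.25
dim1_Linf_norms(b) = [0.22, 0.32, 0.29, 0.35, 0.21, 0.36, 0.34, 0.19, 0.25]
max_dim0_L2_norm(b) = 0.62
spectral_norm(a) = 0.32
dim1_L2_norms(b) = [0.38, 0.53, 0.45, 0.66, 0.39, 0.5, 0.43, 0.37, 0.41]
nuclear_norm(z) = 0.38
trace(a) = 0.13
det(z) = -0.00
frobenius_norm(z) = 0.20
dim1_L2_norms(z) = [0.08, 0.09, 0.05, 0.06, 0.03, 0.06, 0.07, 0.07, 0.05]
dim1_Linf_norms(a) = [0.03, 0.06, 0.09, 0.19, 0.05, 0.03, 0.09, 0.07, 0.11]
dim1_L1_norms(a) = [0.2, 0.33, 0.39, 0.54, 0.17, 0.1, 0.45, 0.31, 0.57]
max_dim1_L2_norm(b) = 0.66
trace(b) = 0.41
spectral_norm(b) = 0.74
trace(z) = 0.03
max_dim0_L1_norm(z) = 0.27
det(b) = 0.00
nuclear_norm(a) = 0.89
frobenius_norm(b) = 1.40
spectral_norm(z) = 0.15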